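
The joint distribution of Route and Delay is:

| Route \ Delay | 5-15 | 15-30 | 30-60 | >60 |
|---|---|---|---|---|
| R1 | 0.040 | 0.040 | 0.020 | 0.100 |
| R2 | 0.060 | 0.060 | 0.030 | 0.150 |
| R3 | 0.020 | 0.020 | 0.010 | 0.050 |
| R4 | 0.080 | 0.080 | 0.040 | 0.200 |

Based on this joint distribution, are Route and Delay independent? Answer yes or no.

Every cell satisfies P(Route,Delay) = P(Route)·P(Delay). For instance P(Route=R4) = 0.400, P(Delay=30-60) = 0.100, and 0.400×0.100 = 0.040 matches the joint entry. So Route and Delay are independent.

yes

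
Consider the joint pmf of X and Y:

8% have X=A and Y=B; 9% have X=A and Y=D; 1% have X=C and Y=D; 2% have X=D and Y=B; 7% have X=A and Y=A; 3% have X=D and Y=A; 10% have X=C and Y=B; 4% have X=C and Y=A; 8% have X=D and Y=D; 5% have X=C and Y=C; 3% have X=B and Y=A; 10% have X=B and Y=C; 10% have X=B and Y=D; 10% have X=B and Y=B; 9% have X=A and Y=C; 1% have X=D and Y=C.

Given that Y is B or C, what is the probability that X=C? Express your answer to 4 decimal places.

0.2727

P(Y=B) = 0.08 + 0.10 + 0.10 + 0.02 = 0.30.
P(Y=C) = 0.09 + 0.10 + 0.05 + 0.01 = 0.25.
P(Y ∈ {B, C}) = 0.30 + 0.25 = 0.55; P(X=C, Y ∈ {B, C}) = 0.10 + 0.05 = 0.15.
P(X=C | Y ∈ {B, C}) = 0.15/0.55 = 0.2727.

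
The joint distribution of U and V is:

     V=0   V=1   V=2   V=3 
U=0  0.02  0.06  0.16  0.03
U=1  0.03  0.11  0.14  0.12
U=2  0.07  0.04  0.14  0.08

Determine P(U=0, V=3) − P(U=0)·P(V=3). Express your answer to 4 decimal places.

-0.0321

P(U=0) = 0.02 + 0.06 + 0.16 + 0.03 = 0.27.
P(V=3) = 0.03 + 0.12 + 0.08 = 0.23.
P(U=0, V=3) − P(U=0)P(V=3) = 0.03 − 0.27×0.23 = -0.0321.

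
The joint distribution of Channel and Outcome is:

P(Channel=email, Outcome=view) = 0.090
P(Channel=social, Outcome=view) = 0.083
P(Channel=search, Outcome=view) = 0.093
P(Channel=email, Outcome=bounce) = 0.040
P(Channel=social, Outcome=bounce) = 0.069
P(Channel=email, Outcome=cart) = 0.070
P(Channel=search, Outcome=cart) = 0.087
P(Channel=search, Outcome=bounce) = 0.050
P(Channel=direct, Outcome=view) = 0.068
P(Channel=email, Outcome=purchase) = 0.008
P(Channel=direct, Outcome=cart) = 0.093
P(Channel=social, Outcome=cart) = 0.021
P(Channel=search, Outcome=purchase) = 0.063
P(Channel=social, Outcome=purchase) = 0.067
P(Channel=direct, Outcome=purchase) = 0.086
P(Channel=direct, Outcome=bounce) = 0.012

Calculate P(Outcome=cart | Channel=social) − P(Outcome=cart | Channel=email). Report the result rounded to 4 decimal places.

-0.2490

P(Channel=social) = 0.069 + 0.083 + 0.021 + 0.067 = 0.240; P(Outcome=cart | Channel=social) = 0.021/0.240 = 0.08750.
P(Channel=email) = 0.040 + 0.090 + 0.070 + 0.008 = 0.208; P(Outcome=cart | Channel=email) = 0.070/0.208 = 0.33654.
Difference = -0.2490.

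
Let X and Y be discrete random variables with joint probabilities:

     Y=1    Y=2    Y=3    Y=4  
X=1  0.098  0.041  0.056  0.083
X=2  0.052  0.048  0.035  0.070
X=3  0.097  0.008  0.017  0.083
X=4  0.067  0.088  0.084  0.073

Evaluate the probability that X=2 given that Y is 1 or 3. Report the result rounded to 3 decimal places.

P(Y=1) = 0.098 + 0.052 + 0.097 + 0.067 = 0.314.
P(Y=3) = 0.056 + 0.035 + 0.017 + 0.084 = 0.192.
P(Y ∈ {1, 3}) = 0.314 + 0.192 = 0.506; P(X=2, Y ∈ {1, 3}) = 0.052 + 0.035 = 0.087.
P(X=2 | Y ∈ {1, 3}) = 0.087/0.506 = 0.172.

0.172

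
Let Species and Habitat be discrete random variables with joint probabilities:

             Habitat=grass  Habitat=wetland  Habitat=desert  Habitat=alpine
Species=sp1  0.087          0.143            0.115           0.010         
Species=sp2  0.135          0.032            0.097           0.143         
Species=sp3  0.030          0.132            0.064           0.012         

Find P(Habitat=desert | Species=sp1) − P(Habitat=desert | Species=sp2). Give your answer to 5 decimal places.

0.08561

P(Species=sp1) = 0.087 + 0.143 + 0.115 + 0.010 = 0.355; P(Habitat=desert | Species=sp1) = 0.115/0.355 = 0.323944.
P(Species=sp2) = 0.135 + 0.032 + 0.097 + 0.143 = 0.407; P(Habitat=desert | Species=sp2) = 0.097/0.407 = 0.238329.
Difference = 0.08561.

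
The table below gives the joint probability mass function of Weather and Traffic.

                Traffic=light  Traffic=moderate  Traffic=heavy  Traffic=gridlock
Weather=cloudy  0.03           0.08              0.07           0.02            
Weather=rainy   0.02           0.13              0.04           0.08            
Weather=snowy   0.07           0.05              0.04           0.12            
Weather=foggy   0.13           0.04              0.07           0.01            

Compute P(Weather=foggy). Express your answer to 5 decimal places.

P(Weather=foggy) = 0.13 + 0.04 + 0.07 + 0.01 = 0.25.

0.25000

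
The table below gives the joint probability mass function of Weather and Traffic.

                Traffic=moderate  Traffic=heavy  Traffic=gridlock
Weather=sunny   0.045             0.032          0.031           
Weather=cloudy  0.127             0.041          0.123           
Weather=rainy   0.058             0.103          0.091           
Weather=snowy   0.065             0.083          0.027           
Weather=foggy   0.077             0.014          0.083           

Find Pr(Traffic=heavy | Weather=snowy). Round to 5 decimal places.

0.47429

P(Weather=snowy) = 0.065 + 0.083 + 0.027 = 0.175.
P(Traffic=heavy | Weather=snowy) = 0.083/0.175 = 0.47429.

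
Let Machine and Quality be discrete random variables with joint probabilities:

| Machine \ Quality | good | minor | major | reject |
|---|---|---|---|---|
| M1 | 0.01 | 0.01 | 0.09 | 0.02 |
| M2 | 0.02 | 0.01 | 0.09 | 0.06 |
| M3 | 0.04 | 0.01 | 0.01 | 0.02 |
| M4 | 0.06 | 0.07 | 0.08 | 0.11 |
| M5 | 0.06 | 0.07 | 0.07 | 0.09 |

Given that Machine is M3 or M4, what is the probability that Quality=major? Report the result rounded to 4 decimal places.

0.2250

P(Machine=M3) = 0.04 + 0.01 + 0.01 + 0.02 = 0.08.
P(Machine=M4) = 0.06 + 0.07 + 0.08 + 0.11 = 0.32.
P(Machine ∈ {M3, M4}) = 0.08 + 0.32 = 0.40; P(Quality=major, Machine ∈ {M3, M4}) = 0.01 + 0.08 = 0.09.
P(Quality=major | Machine ∈ {M3, M4}) = 0.09/0.40 = 0.2250.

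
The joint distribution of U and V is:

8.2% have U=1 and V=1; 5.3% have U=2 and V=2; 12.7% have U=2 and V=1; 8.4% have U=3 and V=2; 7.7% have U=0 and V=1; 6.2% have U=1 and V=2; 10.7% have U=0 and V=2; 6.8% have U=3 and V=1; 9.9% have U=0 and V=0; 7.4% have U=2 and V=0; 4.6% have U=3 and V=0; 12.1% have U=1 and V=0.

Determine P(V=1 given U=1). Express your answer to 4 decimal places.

0.3094

P(U=1) = 0.121 + 0.082 + 0.062 = 0.265.
P(V=1 | U=1) = 0.082/0.265 = 0.3094.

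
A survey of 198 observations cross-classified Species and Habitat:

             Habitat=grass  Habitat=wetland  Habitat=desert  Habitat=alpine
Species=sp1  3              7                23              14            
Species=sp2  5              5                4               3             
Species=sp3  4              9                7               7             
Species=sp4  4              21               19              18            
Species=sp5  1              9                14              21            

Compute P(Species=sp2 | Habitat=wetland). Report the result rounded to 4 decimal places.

0.0980

Total with Habitat=wetland: 7 + 5 + 9 + 21 + 9 = 51.
P(Species=sp2 | Habitat=wetland) = 5/51 = 0.0980.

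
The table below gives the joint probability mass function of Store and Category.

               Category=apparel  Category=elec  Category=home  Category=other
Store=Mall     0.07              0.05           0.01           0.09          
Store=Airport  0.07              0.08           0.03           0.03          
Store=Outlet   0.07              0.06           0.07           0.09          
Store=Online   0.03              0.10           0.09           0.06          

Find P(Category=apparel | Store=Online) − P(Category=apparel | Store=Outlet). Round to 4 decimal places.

-0.1342

P(Store=Online) = 0.03 + 0.10 + 0.09 + 0.06 = 0.28; P(Category=apparel | Store=Online) = 0.03/0.28 = 0.10714.
P(Store=Outlet) = 0.07 + 0.06 + 0.07 + 0.09 = 0.29; P(Category=apparel | Store=Outlet) = 0.07/0.29 = 0.24138.
Difference = -0.1342.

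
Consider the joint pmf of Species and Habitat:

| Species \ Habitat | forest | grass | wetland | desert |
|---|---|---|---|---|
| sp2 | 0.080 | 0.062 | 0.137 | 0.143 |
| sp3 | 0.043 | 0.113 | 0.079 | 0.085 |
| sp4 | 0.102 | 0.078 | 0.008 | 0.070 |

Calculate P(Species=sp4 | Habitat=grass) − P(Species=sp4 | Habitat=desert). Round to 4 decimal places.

P(Habitat=grass) = 0.062 + 0.113 + 0.078 = 0.253; P(Species=sp4 | Habitat=grass) = 0.078/0.253 = 0.30830.
P(Habitat=desert) = 0.143 + 0.085 + 0.070 = 0.298; P(Species=sp4 | Habitat=desert) = 0.070/0.298 = 0.23490.
Difference = 0.0734.

0.0734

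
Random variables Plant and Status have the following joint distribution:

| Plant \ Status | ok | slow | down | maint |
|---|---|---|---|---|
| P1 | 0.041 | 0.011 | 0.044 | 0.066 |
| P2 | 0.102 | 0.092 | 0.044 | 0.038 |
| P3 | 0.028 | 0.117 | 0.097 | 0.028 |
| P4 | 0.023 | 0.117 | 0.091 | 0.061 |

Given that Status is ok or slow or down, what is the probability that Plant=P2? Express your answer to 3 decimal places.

0.295

P(Status=ok) = 0.041 + 0.102 + 0.028 + 0.023 = 0.194.
P(Status=slow) = 0.011 + 0.092 + 0.117 + 0.117 = 0.337.
P(Status=down) = 0.044 + 0.044 + 0.097 + 0.091 = 0.276.
P(Status ∈ {ok, slow, down}) = 0.194 + 0.337 + 0.276 = 0.807; P(Plant=P2, Status ∈ {ok, slow, down}) = 0.102 + 0.092 + 0.044 = 0.238.
P(Plant=P2 | Status ∈ {ok, slow, down}) = 0.238/0.807 = 0.295.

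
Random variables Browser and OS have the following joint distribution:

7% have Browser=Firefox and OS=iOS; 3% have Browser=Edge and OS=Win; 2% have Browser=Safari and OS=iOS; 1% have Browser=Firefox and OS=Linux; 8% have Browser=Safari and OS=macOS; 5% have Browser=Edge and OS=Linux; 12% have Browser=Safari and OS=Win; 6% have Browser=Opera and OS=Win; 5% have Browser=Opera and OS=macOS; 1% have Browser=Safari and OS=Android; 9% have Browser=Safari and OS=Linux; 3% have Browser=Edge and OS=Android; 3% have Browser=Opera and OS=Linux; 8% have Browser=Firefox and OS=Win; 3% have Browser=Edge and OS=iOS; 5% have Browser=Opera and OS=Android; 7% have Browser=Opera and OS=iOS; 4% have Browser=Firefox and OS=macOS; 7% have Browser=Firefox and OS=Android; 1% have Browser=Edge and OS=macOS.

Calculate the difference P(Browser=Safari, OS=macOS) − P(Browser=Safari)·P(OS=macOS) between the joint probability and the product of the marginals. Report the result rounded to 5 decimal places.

P(Browser=Safari) = 0.12 + 0.08 + 0.09 + 0.02 + 0.01 = 0.32.
P(OS=macOS) = 0.04 + 0.08 + 0.01 + 0.05 = 0.18.
P(Browser=Safari, OS=macOS) − P(Browser=Safari)P(OS=macOS) = 0.08 − 0.32×0.18 = 0.02240.

0.02240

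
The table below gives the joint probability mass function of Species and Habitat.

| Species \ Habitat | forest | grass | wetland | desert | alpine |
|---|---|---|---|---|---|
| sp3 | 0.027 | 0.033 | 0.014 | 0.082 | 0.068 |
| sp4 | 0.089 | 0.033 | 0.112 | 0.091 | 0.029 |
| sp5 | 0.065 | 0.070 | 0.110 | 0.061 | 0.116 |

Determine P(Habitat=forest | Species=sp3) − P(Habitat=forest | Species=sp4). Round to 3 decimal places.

-0.131

P(Species=sp3) = 0.027 + 0.033 + 0.014 + 0.082 + 0.068 = 0.224; P(Habitat=forest | Species=sp3) = 0.027/0.224 = 0.1205.
P(Species=sp4) = 0.089 + 0.033 + 0.112 + 0.091 + 0.029 = 0.354; P(Habitat=forest | Species=sp4) = 0.089/0.354 = 0.2514.
Difference = -0.131.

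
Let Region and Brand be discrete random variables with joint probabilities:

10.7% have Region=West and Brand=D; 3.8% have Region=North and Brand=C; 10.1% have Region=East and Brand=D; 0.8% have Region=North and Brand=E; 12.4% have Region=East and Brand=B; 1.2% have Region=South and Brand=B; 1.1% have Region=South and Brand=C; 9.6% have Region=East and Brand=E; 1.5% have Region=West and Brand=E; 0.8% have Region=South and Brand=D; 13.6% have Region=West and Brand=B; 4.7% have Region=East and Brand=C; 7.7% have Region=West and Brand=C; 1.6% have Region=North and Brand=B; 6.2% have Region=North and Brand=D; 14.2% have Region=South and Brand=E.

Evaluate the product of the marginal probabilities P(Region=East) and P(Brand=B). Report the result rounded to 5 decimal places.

0.10598

P(Region=East) = 0.124 + 0.047 + 0.101 + 0.096 = 0.368.
P(Brand=B) = 0.016 + 0.012 + 0.124 + 0.136 = 0.288.
Product: 0.368 × 0.288 = 0.10598.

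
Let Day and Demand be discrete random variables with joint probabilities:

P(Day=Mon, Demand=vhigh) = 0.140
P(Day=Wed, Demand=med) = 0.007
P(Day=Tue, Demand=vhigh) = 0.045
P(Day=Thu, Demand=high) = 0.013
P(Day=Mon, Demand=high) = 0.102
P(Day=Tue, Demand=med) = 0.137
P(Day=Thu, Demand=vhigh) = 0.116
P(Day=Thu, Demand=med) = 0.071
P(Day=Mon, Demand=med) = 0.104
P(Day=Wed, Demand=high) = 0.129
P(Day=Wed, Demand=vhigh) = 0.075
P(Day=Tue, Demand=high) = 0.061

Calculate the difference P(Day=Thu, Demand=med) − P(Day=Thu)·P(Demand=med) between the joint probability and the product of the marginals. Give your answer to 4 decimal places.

P(Day=Thu) = 0.071 + 0.013 + 0.116 = 0.200.
P(Demand=med) = 0.104 + 0.137 + 0.007 + 0.071 = 0.319.
P(Day=Thu, Demand=med) − P(Day=Thu)P(Demand=med) = 0.071 − 0.200×0.319 = 0.0072.

0.0072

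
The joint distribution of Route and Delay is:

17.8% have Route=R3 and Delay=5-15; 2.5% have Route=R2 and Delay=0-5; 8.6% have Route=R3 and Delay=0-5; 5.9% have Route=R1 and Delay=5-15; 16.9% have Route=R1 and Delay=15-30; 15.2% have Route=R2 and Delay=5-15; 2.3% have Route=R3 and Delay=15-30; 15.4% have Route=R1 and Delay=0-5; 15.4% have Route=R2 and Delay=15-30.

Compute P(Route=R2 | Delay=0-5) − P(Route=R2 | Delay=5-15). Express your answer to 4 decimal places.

-0.2964

P(Delay=0-5) = 0.154 + 0.025 + 0.086 = 0.265; P(Route=R2 | Delay=0-5) = 0.025/0.265 = 0.09434.
P(Delay=5-15) = 0.059 + 0.152 + 0.178 = 0.389; P(Route=R2 | Delay=5-15) = 0.152/0.389 = 0.39075.
Difference = -0.2964.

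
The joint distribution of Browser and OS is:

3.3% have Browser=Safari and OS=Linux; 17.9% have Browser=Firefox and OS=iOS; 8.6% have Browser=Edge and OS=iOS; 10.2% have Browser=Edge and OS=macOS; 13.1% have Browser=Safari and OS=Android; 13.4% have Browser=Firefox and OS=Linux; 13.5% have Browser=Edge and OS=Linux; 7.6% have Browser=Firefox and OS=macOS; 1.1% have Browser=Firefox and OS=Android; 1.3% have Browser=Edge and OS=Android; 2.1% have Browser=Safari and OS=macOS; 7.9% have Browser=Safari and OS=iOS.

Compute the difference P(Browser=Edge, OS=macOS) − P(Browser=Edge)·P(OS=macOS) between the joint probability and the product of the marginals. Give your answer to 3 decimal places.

0.035

P(Browser=Edge) = 0.102 + 0.135 + 0.086 + 0.013 = 0.336.
P(OS=macOS) = 0.076 + 0.021 + 0.102 = 0.199.
P(Browser=Edge, OS=macOS) − P(Browser=Edge)P(OS=macOS) = 0.102 − 0.336×0.199 = 0.035.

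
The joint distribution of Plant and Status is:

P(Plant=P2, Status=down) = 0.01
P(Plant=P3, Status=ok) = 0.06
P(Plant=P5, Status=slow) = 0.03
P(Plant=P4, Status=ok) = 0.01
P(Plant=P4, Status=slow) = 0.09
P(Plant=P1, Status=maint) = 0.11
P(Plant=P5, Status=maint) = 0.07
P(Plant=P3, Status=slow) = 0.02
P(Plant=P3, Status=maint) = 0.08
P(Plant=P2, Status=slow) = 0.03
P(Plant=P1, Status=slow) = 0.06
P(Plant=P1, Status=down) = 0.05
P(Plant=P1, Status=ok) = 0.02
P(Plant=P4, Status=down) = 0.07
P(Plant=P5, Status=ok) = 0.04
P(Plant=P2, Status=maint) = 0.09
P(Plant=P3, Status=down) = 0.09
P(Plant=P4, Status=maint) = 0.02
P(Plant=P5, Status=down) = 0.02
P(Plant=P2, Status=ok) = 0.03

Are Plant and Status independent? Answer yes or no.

P(Plant=P4) = 0.19 and P(Status=maint) = 0.37, so their product is 0.0703, but P(Plant=P4, Status=maint) = 0.02. Since these differ, Plant and Status are not independent.

no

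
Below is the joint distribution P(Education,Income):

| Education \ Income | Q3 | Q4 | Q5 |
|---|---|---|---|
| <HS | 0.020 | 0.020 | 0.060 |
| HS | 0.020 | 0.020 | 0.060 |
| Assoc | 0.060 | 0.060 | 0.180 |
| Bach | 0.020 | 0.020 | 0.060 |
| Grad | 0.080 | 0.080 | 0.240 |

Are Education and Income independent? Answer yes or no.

yes

Every cell satisfies P(Education,Income) = P(Education)·P(Income). For instance P(Education=Assoc) = 0.300, P(Income=Q5) = 0.600, and 0.300×0.600 = 0.180 matches the joint entry. So Education and Income are independent.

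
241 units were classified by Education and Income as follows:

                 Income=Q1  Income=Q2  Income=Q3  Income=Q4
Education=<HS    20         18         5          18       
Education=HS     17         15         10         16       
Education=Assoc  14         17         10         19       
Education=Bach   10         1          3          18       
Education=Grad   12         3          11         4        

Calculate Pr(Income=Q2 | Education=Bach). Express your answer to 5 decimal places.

0.03125

Total with Education=Bach: 10 + 1 + 3 + 18 = 32.
P(Income=Q2 | Education=Bach) = 1/32 = 0.03125.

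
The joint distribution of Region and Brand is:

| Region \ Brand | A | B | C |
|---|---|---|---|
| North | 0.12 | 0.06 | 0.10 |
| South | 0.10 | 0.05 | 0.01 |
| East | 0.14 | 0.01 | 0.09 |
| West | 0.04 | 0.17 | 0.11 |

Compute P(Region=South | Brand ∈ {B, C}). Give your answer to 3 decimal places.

P(Brand=B) = 0.06 + 0.05 + 0.01 + 0.17 = 0.29.
P(Brand=C) = 0.10 + 0.01 + 0.09 + 0.11 = 0.31.
P(Brand ∈ {B, C}) = 0.29 + 0.31 = 0.60; P(Region=South, Brand ∈ {B, C}) = 0.05 + 0.01 = 0.06.
P(Region=South | Brand ∈ {B, C}) = 0.06/0.60 = 0.100.

0.100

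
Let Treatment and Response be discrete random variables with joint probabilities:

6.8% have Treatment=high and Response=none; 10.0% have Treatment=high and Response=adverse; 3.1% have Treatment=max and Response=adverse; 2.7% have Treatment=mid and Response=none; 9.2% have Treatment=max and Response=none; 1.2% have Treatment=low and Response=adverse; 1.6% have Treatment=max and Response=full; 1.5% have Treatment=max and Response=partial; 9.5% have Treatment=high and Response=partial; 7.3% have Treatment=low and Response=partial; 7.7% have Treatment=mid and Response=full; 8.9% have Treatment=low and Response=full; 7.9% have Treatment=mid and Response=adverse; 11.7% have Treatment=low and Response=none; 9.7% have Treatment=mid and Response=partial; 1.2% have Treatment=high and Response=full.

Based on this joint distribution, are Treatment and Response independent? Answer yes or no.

no

P(Treatment=mid) = 0.280 and P(Response=none) = 0.304, so their product is 0.08512, but P(Treatment=mid, Response=none) = 0.027. Since these differ, Treatment and Response are not independent.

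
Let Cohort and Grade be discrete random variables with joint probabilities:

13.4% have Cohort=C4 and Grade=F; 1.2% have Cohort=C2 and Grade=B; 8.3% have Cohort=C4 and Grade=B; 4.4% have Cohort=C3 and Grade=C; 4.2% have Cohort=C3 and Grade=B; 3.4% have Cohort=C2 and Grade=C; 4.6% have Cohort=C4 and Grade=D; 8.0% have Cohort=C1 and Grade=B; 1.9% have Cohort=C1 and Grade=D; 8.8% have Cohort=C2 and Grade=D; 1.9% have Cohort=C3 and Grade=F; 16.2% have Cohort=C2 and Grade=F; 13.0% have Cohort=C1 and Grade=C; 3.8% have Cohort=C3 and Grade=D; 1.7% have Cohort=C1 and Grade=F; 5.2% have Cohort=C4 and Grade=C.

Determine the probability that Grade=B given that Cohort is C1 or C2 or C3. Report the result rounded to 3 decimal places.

0.196

P(Cohort=C1) = 0.080 + 0.130 + 0.019 + 0.017 = 0.246.
P(Cohort=C2) = 0.012 + 0.034 + 0.088 + 0.162 = 0.296.
P(Cohort=C3) = 0.042 + 0.044 + 0.038 + 0.019 = 0.143.
P(Cohort ∈ {C1, C2, C3}) = 0.246 + 0.296 + 0.143 = 0.685; P(Grade=B, Cohort ∈ {C1, C2, C3}) = 0.080 + 0.012 + 0.042 = 0.134.
P(Grade=B | Cohort ∈ {C1, C2, C3}) = 0.134/0.685 = 0.196.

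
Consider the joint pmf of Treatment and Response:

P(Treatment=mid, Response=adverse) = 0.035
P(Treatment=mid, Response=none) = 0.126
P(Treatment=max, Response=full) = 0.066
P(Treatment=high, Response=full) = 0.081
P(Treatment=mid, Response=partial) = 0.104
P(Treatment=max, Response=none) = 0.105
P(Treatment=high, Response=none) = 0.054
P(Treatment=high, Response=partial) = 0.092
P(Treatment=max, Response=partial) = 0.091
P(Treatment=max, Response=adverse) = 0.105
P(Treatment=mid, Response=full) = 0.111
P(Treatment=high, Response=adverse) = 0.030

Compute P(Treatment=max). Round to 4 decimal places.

0.3670

P(Treatment=max) = 0.105 + 0.091 + 0.066 + 0.105 = 0.367.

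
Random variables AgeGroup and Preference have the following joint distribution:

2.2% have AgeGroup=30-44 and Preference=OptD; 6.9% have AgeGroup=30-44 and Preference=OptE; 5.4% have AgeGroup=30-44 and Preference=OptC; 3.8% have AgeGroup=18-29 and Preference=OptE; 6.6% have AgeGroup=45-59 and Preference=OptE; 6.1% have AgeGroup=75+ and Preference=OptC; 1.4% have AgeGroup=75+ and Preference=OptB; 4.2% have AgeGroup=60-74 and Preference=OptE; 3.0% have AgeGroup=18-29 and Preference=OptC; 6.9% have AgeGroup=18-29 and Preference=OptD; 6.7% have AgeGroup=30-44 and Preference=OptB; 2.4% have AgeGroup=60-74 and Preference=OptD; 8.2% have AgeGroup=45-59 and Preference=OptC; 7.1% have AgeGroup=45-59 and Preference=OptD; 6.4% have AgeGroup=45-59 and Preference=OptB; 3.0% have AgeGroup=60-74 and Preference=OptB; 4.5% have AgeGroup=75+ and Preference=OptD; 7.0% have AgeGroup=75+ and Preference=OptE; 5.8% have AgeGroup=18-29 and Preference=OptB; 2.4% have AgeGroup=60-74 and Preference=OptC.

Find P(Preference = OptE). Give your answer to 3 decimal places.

0.285

P(Preference=OptE) = 0.038 + 0.069 + 0.066 + 0.042 + 0.070 = 0.285.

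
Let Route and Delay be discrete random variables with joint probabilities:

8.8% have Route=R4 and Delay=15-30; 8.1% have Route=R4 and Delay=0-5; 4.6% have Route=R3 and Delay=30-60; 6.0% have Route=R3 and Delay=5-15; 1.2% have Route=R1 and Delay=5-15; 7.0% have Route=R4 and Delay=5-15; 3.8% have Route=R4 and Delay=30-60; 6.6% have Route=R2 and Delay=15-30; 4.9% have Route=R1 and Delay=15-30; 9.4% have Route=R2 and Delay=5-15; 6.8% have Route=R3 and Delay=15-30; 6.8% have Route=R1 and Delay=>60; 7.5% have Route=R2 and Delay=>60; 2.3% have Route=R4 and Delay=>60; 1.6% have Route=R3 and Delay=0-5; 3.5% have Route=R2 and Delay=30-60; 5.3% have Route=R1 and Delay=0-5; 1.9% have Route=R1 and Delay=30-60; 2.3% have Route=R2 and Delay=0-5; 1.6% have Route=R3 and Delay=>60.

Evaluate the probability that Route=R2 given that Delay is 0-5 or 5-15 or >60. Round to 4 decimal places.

0.3249

P(Delay=0-5) = 0.053 + 0.023 + 0.016 + 0.081 = 0.173.
P(Delay=5-15) = 0.012 + 0.094 + 0.060 + 0.070 = 0.236.
P(Delay=>60) = 0.068 + 0.075 + 0.016 + 0.023 = 0.182.
P(Delay ∈ {0-5, 5-15, >60}) = 0.173 + 0.236 + 0.182 = 0.591; P(Route=R2, Delay ∈ {0-5, 5-15, >60}) = 0.023 + 0.094 + 0.075 = 0.192.
P(Route=R2 | Delay ∈ {0-5, 5-15, >60}) = 0.192/0.591 = 0.3249.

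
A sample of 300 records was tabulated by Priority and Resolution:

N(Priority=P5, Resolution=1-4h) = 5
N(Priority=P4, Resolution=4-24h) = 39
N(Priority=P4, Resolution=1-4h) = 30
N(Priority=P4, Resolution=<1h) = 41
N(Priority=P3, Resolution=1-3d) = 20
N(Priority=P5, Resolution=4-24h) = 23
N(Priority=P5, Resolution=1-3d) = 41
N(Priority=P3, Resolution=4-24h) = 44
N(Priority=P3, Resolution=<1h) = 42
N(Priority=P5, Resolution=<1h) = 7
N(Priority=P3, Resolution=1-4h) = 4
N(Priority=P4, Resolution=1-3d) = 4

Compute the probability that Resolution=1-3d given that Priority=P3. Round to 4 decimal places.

0.1818

Total with Priority=P3: 42 + 4 + 44 + 20 = 110.
P(Resolution=1-3d | Priority=P3) = 20/110 = 0.1818.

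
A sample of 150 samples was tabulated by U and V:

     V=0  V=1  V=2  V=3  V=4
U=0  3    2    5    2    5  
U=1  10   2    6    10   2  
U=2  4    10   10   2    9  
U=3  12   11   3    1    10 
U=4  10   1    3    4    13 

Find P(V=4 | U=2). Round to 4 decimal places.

0.2571

Total with U=2: 4 + 10 + 10 + 2 + 9 = 35.
P(V=4 | U=2) = 9/35 = 0.2571.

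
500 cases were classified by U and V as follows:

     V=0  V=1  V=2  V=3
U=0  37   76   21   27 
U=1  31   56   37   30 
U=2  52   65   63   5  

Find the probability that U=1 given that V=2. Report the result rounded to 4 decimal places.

Total with V=2: 21 + 37 + 63 = 121.
P(U=1 | V=2) = 37/121 = 0.3058.

0.3058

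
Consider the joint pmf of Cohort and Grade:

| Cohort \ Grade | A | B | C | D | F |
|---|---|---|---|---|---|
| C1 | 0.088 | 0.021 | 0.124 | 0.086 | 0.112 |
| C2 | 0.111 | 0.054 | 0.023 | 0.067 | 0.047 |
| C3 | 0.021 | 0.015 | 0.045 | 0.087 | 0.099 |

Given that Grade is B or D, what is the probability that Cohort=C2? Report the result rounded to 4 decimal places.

0.3667

P(Grade=B) = 0.021 + 0.054 + 0.015 = 0.090.
P(Grade=D) = 0.086 + 0.067 + 0.087 = 0.240.
P(Grade ∈ {B, D}) = 0.090 + 0.240 = 0.330; P(Cohort=C2, Grade ∈ {B, D}) = 0.054 + 0.067 = 0.121.
P(Cohort=C2 | Grade ∈ {B, D}) = 0.121/0.330 = 0.3667.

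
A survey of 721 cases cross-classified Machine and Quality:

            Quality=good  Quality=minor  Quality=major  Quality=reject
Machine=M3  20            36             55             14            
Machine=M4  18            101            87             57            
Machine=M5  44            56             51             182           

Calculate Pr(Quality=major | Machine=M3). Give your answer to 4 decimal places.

Total with Machine=M3: 20 + 36 + 55 + 14 = 125.
P(Quality=major | Machine=M3) = 55/125 = 0.4400.

0.4400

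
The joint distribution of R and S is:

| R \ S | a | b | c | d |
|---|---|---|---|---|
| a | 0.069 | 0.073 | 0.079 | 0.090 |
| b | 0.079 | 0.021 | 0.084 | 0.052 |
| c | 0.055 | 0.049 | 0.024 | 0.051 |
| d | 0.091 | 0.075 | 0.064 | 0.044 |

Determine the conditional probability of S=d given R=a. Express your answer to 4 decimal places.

P(R=a) = 0.069 + 0.073 + 0.079 + 0.090 = 0.311.
P(S=d | R=a) = 0.090/0.311 = 0.2894.

0.2894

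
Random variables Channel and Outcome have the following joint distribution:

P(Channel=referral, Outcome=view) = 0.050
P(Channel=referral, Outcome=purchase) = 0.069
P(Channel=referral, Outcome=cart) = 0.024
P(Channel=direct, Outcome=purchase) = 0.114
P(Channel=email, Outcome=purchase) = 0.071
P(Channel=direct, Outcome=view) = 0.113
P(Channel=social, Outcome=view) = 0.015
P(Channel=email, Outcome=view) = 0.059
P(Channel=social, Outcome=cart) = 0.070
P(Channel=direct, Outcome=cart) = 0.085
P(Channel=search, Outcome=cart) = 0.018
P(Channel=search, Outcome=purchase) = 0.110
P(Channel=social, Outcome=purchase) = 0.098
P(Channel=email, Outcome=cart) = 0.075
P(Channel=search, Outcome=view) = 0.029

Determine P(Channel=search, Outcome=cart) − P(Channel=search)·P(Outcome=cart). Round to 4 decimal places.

-0.0247

P(Channel=search) = 0.029 + 0.018 + 0.110 = 0.157.
P(Outcome=cart) = 0.075 + 0.018 + 0.070 + 0.085 + 0.024 = 0.272.
P(Channel=search, Outcome=cart) − P(Channel=search)P(Outcome=cart) = 0.018 − 0.157×0.272 = -0.0247.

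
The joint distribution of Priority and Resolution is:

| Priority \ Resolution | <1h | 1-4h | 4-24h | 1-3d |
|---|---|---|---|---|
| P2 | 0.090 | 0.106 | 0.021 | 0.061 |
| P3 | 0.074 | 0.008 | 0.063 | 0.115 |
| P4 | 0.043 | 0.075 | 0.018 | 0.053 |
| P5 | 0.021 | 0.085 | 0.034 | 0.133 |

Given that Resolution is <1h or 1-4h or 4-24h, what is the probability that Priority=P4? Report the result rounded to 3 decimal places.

P(Resolution=<1h) = 0.090 + 0.074 + 0.043 + 0.021 = 0.228.
P(Resolution=1-4h) = 0.106 + 0.008 + 0.075 + 0.085 = 0.274.
P(Resolution=4-24h) = 0.021 + 0.063 + 0.018 + 0.034 = 0.136.
P(Resolution ∈ {<1h, 1-4h, 4-24h}) = 0.228 + 0.274 + 0.136 = 0.638; P(Priority=P4, Resolution ∈ {<1h, 1-4h, 4-24h}) = 0.043 + 0.075 + 0.018 = 0.136.
P(Priority=P4 | Resolution ∈ {<1h, 1-4h, 4-24h}) = 0.136/0.638 = 0.213.

0.213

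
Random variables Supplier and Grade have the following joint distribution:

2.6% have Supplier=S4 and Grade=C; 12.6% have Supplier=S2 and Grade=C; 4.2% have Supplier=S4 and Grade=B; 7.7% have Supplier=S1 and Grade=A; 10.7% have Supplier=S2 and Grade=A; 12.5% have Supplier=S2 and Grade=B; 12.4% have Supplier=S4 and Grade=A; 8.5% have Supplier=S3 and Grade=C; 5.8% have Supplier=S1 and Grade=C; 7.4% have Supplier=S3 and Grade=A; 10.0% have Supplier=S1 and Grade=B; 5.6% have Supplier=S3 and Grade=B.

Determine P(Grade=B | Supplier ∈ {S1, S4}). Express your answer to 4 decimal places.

0.3326

P(Supplier=S1) = 0.077 + 0.100 + 0.058 = 0.235.
P(Supplier=S4) = 0.124 + 0.042 + 0.026 = 0.192.
P(Supplier ∈ {S1, S4}) = 0.235 + 0.192 = 0.427; P(Grade=B, Supplier ∈ {S1, S4}) = 0.100 + 0.042 = 0.142.
P(Grade=B | Supplier ∈ {S1, S4}) = 0.142/0.427 = 0.3326.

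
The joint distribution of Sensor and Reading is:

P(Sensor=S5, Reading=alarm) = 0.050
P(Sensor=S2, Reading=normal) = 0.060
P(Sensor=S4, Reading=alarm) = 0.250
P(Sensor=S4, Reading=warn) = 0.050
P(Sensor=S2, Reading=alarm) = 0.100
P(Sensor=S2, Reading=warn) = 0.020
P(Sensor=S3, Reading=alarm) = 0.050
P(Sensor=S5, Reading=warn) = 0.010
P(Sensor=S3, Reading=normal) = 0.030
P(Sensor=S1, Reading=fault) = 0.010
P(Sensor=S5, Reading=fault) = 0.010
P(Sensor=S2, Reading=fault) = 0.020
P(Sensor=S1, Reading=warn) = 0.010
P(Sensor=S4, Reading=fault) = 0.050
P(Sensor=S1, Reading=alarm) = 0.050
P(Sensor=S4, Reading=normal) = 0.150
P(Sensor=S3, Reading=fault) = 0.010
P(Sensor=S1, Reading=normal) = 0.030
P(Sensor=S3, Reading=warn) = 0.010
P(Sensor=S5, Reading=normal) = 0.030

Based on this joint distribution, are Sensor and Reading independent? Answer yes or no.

Every cell satisfies P(Sensor,Reading) = P(Sensor)·P(Reading). For instance P(Sensor=S3) = 0.100, P(Reading=warn) = 0.100, and 0.100×0.100 = 0.010 matches the joint entry. So Sensor and Reading are independent.

yes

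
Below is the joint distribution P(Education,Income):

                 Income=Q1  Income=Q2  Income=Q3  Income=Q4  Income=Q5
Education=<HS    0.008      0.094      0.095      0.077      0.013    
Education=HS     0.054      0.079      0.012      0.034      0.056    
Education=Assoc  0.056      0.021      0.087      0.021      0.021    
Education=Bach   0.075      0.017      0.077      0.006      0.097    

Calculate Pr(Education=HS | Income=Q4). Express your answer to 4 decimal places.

P(Income=Q4) = 0.077 + 0.034 + 0.021 + 0.006 = 0.138.
P(Education=HS | Income=Q4) = 0.034/0.138 = 0.2464.

0.2464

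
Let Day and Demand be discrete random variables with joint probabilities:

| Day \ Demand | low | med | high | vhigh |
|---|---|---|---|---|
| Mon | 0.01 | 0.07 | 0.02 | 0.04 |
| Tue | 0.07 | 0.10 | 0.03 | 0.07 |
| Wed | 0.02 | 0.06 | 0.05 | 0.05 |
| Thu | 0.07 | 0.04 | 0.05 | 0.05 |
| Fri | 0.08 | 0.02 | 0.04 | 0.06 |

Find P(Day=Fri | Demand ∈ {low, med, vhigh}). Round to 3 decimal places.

P(Demand=low) = 0.01 + 0.07 + 0.02 + 0.07 + 0.08 = 0.25.
P(Demand=med) = 0.07 + 0.10 + 0.06 + 0.04 + 0.02 = 0.29.
P(Demand=vhigh) = 0.04 + 0.07 + 0.05 + 0.05 + 0.06 = 0.27.
P(Demand ∈ {low, med, vhigh}) = 0.25 + 0.29 + 0.27 = 0.81; P(Day=Fri, Demand ∈ {low, med, vhigh}) = 0.08 + 0.02 + 0.06 = 0.16.
P(Day=Fri | Demand ∈ {low, med, vhigh}) = 0.16/0.81 = 0.198.

0.198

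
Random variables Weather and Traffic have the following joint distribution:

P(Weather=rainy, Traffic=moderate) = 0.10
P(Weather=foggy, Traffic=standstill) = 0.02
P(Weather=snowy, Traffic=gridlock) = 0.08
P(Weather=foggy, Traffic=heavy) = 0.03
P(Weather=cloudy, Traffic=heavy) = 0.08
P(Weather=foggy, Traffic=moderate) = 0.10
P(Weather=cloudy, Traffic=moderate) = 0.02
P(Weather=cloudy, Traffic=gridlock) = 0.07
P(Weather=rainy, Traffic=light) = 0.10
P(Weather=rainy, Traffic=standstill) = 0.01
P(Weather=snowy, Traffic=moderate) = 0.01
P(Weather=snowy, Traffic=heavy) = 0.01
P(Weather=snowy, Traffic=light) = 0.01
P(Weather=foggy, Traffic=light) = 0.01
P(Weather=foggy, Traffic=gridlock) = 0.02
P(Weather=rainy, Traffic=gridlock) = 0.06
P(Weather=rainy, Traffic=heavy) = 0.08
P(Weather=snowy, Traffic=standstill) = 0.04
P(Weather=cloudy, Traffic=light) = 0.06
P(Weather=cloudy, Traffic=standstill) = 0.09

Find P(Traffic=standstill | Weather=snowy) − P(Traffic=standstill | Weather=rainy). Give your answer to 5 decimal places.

P(Weather=snowy) = 0.01 + 0.01 + 0.01 + 0.08 + 0.04 = 0.15; P(Traffic=standstill | Weather=snowy) = 0.04/0.15 = 0.266667.
P(Weather=rainy) = 0.10 + 0.10 + 0.08 + 0.06 + 0.01 = 0.35; P(Traffic=standstill | Weather=rainy) = 0.01/0.35 = 0.028571.
Difference = 0.23810.

0.23810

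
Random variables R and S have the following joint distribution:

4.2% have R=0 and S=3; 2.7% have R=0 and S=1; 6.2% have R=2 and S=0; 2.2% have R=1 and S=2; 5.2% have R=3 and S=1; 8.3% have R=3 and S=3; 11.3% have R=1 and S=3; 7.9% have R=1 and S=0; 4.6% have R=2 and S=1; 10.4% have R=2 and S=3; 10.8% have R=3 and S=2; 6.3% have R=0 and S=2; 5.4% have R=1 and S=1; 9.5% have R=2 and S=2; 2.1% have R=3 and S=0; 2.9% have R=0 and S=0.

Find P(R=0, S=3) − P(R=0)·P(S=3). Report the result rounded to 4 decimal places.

-0.0131

P(R=0) = 0.029 + 0.027 + 0.063 + 0.042 = 0.161.
P(S=3) = 0.042 + 0.113 + 0.104 + 0.083 = 0.342.
P(R=0, S=3) − P(R=0)P(S=3) = 0.042 − 0.161×0.342 = -0.0131.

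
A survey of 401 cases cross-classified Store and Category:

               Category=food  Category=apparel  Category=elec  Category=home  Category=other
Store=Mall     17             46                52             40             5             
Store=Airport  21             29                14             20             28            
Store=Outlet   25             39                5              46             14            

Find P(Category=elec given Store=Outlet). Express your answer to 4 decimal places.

Total with Store=Outlet: 25 + 39 + 5 + 46 + 14 = 129.
P(Category=elec | Store=Outlet) = 5/129 = 0.0388.

0.0388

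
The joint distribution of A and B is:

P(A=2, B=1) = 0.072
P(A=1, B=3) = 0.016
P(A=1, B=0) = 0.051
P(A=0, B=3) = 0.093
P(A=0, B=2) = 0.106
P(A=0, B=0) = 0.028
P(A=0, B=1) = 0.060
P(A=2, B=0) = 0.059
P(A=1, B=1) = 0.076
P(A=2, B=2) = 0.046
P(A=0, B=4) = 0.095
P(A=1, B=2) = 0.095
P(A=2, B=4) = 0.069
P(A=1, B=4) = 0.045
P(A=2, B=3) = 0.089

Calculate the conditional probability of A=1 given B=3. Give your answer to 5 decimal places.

0.08081

P(B=3) = 0.093 + 0.016 + 0.089 = 0.198.
P(A=1 | B=3) = 0.016/0.198 = 0.08081.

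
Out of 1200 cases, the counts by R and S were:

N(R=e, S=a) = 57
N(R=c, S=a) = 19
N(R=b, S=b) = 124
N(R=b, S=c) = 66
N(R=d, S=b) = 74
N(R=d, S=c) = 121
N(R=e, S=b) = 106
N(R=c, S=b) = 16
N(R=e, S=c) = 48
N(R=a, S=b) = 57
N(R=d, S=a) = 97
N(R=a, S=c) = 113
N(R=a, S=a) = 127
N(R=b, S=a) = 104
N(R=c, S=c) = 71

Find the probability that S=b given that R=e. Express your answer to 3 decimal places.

Total with R=e: 57 + 106 + 48 = 211.
P(S=b | R=e) = 106/211 = 0.502.

0.502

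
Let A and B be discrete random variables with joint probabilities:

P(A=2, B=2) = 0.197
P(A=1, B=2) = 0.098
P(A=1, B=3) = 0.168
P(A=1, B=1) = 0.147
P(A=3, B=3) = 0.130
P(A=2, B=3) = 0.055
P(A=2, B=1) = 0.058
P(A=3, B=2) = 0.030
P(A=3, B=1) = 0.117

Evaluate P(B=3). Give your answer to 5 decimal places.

0.35300

P(B=3) = 0.168 + 0.055 + 0.130 = 0.353.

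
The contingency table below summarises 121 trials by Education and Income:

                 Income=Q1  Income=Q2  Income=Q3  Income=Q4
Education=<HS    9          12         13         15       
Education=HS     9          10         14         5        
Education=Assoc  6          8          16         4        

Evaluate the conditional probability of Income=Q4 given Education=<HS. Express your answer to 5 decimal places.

0.30612

Total with Education=<HS: 9 + 12 + 13 + 15 = 49.
P(Income=Q4 | Education=<HS) = 15/49 = 0.30612.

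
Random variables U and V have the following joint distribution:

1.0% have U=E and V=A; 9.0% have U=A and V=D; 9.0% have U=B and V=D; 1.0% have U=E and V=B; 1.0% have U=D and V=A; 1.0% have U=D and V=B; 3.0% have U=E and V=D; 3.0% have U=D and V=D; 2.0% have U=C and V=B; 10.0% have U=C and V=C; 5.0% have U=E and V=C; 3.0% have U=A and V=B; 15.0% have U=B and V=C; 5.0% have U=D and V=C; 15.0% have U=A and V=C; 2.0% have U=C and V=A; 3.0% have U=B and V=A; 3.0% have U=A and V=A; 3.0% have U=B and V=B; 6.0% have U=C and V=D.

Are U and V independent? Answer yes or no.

Every cell satisfies P(U,V) = P(U)·P(V). For instance P(U=E) = 0.100, P(V=A) = 0.100, and 0.100×0.100 = 0.010 matches the joint entry. So U and V are independent.

yes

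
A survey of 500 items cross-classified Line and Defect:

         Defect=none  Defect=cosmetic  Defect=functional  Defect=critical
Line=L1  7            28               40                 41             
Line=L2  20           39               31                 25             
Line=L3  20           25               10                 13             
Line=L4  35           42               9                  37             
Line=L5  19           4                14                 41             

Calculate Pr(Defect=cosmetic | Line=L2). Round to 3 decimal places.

0.339

Total with Line=L2: 20 + 39 + 31 + 25 = 115.
P(Defect=cosmetic | Line=L2) = 39/115 = 0.339.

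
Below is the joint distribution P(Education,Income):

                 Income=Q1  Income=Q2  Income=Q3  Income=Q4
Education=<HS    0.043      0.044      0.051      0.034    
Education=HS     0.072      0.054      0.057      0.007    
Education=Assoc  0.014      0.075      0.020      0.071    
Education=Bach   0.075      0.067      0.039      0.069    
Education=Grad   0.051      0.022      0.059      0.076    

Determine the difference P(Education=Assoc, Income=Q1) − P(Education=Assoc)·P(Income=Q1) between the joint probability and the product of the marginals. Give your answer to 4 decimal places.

P(Education=Assoc) = 0.014 + 0.075 + 0.020 + 0.071 = 0.180.
P(Income=Q1) = 0.043 + 0.072 + 0.014 + 0.075 + 0.051 = 0.255.
P(Education=Assoc, Income=Q1) − P(Education=Assoc)P(Income=Q1) = 0.014 − 0.180×0.255 = -0.0319.

-0.0319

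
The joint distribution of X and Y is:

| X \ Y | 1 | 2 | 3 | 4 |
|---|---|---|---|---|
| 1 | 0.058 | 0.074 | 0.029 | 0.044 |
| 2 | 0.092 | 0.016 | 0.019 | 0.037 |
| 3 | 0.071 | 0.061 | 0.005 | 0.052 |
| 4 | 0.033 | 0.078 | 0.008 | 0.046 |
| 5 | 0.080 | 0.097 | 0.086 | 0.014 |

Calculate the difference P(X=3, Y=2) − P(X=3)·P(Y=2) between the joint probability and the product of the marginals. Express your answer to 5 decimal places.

-0.00061

P(X=3) = 0.071 + 0.061 + 0.005 + 0.052 = 0.189.
P(Y=2) = 0.074 + 0.016 + 0.061 + 0.078 + 0.097 = 0.326.
P(X=3, Y=2) − P(X=3)P(Y=2) = 0.061 − 0.189×0.326 = -0.00061.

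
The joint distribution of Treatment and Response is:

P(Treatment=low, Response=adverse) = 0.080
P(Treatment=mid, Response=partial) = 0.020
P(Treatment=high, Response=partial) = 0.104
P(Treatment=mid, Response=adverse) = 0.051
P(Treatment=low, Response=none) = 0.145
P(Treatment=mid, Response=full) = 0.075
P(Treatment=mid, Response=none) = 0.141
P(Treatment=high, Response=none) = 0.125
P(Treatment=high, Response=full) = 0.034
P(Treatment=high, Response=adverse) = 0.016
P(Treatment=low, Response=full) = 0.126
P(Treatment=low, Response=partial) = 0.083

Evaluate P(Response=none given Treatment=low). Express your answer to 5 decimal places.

P(Treatment=low) = 0.145 + 0.083 + 0.126 + 0.080 = 0.434.
P(Response=none | Treatment=low) = 0.145/0.434 = 0.33410.

0.33410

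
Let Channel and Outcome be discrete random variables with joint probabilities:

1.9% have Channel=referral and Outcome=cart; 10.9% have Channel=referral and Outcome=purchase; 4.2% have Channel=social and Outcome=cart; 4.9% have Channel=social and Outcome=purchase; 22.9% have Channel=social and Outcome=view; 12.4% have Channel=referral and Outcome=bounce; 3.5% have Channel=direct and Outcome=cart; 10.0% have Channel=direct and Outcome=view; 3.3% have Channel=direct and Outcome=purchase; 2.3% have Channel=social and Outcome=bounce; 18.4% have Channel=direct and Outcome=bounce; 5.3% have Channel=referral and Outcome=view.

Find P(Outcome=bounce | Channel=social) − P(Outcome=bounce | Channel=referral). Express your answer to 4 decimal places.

-0.3395

P(Channel=social) = 0.023 + 0.229 + 0.042 + 0.049 = 0.343; P(Outcome=bounce | Channel=social) = 0.023/0.343 = 0.06706.
P(Channel=referral) = 0.124 + 0.053 + 0.019 + 0.109 = 0.305; P(Outcome=bounce | Channel=referral) = 0.124/0.305 = 0.40656.
Difference = -0.3395.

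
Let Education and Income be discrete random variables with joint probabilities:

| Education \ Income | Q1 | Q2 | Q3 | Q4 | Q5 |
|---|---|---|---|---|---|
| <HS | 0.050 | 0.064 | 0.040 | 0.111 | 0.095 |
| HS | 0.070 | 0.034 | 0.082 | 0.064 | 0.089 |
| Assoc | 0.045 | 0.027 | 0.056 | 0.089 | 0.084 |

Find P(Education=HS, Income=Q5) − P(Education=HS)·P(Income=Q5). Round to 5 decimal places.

-0.00185

P(Education=HS) = 0.070 + 0.034 + 0.082 + 0.064 + 0.089 = 0.339.
P(Income=Q5) = 0.095 + 0.089 + 0.084 = 0.268.
P(Education=HS, Income=Q5) − P(Education=HS)P(Income=Q5) = 0.089 − 0.339×0.268 = -0.00185.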